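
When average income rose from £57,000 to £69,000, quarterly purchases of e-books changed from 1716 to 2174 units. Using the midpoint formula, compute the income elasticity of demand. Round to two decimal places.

1.24

ΔQ = 458, ΔI = 12000. Midpoints: Ī = 63,000, Q̄ = 1945.0.
ε_I = (ΔQ/ΔI)(Ī/Q̄) = (458/12000)(63000/1945.0).
ε_I > 0, so the good is normal.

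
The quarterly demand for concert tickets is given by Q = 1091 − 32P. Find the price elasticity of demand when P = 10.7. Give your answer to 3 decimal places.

-0.457

At P = 10.7, Q = 748.600.
dQ/dP = −32.
ε = (dQ/dP)(P/Q) = (-32)(10.7/748.600).
|ε| < 1, so demand is inelastic at this price.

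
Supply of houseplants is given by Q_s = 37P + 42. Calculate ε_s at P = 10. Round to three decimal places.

0.898

At P = 10, Q_s = 412.
dQ_s/dP = 37.
ε_s = (dQ_s/dP)(P/Q_s) = (37)(10/412).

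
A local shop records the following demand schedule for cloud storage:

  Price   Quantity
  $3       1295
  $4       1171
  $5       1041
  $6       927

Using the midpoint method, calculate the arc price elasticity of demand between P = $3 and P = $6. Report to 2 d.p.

-0.50

At P = 3, Q = 1295; at P = 6, Q = 927.
ΔQ = -368, ΔP = 3. Midpoints: P̄ = 4.50, Q̄ = 1111.0.
ε = (ΔQ/ΔP)(P̄/Q̄) = (-368/3)(4.50/1111.0).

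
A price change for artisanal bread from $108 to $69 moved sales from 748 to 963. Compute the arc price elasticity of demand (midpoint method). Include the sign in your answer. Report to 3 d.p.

-0.570

ΔQ = 963 − 748 = 215; ΔP = 69 − 108 = -39.
Midpoints: P̄ = 88.50, Q̄ = 855.5.
ε = (ΔQ/ΔP)(P̄/Q̄) = (215/-39)(88.50/855.5).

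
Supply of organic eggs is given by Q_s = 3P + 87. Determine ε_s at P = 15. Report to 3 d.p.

0.341

At P = 15, Q_s = 132.
dQ_s/dP = 3.
ε_s = (dQ_s/dP)(P/Q_s) = (3)(15/132).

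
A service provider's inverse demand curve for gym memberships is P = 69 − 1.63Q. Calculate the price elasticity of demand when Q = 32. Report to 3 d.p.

-0.323

At Q = 32, P = 69 − 1.63(32) = 16.84.
dP/dQ = −1.63, so dQ/dP = 1/(−1.63) = -0.613.
ε = (dQ/dP)(P/Q) = (-0.613)(16.84/32).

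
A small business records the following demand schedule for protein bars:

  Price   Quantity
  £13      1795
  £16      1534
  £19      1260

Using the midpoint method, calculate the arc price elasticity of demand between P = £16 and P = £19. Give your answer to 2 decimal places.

At P = 16, Q = 1534; at P = 19, Q = 1260.
ΔQ = -274, ΔP = 3. Midpoints: P̄ = 17.50, Q̄ = 1397.0.
ε = (ΔQ/ΔP)(P̄/Q̄) = (-274/3)(17.50/1397.0).

-1.14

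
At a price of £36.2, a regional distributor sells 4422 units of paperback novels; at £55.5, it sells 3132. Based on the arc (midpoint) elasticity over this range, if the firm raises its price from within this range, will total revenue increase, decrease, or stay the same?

Arc ε = (-1290/19.3)(45.85/3777.0) ≈ -0.811.
|ε| = 0.81 < 1, so demand is inelastic. A price rise therefore raises total revenue.

increase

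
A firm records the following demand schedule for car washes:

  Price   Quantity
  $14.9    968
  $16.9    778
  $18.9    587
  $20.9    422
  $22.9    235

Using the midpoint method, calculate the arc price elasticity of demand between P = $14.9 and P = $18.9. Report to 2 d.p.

At P = 14.9, Q = 968; at P = 18.9, Q = 587.
ΔQ = -381, ΔP = 4.0. Midpoints: P̄ = 16.90, Q̄ = 777.5.
ε = (ΔQ/ΔP)(P̄/Q̄) = (-381/4.0)(16.90/777.5).

-2.07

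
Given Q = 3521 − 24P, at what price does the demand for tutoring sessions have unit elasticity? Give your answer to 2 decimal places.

For linear demand Q = a − bP, ε = −bP/(a − bP). |ε| = 1 when bP = a − bP, i.e. P = a/(2b).
P = 3521/(2·24) = 3521/48 = 73.3542.

73.35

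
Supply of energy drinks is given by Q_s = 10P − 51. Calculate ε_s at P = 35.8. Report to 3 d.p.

1.166

At P = 35.8, Q_s = 307.
dQ_s/dP = 10.
ε_s = (dQ_s/dP)(P/Q_s) = (10)(35.8/307).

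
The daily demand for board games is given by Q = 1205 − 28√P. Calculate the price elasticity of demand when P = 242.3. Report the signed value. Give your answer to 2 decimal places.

At P = 242.3, Q = 769.152.
dQ/dP = −28/(2√P) = -0.899.
ε = (dQ/dP)(P/Q) = (-0.899)(242.3/769.152).

-0.28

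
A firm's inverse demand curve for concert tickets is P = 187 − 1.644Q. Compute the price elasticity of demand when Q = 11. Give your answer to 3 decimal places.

At Q = 11, P = 187 − 1.644(11) = 168.92.
dP/dQ = −1.644, so dQ/dP = 1/(−1.644) = -0.608.
ε = (dQ/dP)(P/Q) = (-0.608)(168.92/11).

-9.341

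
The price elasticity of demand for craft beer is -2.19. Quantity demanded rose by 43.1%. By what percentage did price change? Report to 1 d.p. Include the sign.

-19.7%

%ΔP ≈ %ΔQ / ε = (43.1%)/(-2.19) = -19.68%.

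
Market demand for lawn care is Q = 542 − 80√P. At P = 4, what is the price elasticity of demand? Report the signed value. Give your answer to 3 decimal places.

At P = 4, Q = 382.
dQ/dP = −80/(2√P) = -20.
ε = (dQ/dP)(P/Q) = (-20)(4/382).

-0.209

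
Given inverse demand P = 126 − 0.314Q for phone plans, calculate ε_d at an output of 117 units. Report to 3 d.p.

-2.430

At Q = 117, P = 126 − 0.314(117) = 89.26.
dP/dQ = −0.314, so dQ/dP = 1/(−0.314) = -3.185.
ε = (dQ/dP)(P/Q) = (-3.185)(89.26/117).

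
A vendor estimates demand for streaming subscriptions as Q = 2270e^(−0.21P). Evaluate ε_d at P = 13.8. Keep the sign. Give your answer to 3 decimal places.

-2.898

At P = 13.8, Q = 125.153.
dQ/dP = −0.21·2270e^(−0.21P) = −0.21Q = -26.282.
ε = (dQ/dP)(P/Q) = (-26.282)(13.8/125.153).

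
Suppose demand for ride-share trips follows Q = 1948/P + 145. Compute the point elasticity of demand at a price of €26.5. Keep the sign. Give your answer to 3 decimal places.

-0.336

At P = 26.5, Q = 218.509.
dQ/dP = −1948/P² = -2.774.
ε = (dQ/dP)(P/Q) = (-2.774)(26.5/218.509).
|ε| < 1, so demand is inelastic at this price.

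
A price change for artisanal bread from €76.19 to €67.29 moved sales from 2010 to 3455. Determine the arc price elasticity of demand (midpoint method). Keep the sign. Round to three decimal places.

-4.263

ΔQ = 3455 − 2010 = 1445; ΔP = 67.29 − 76.19 = -8.9.
Midpoints: P̄ = 71.74, Q̄ = 2732.5.
ε = (ΔQ/ΔP)(P̄/Q̄) = (1445/-8.9)(71.74/2732.5).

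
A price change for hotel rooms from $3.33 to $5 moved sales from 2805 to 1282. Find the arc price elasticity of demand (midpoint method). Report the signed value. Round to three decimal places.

-1.859

ΔQ = 1282 − 2805 = -1523; ΔP = 5 − 3.33 = 1.67.
Midpoints: P̄ = 4.17, Q̄ = 2043.5.
ε = (ΔQ/ΔP)(P̄/Q̄) = (-1523/1.67)(4.17/2043.5).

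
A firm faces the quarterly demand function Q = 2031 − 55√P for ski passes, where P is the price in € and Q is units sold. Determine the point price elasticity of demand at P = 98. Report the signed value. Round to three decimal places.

At P = 98, Q = 1486.528.
dQ/dP = −55/(2√P) = -2.778.
ε = (dQ/dP)(P/Q) = (-2.778)(98/1486.528).
|ε| < 1, so demand is inelastic at this price.

-0.183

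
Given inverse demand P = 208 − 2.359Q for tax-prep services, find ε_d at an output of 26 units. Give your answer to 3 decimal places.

-2.391

At Q = 26, P = 208 − 2.359(26) = 146.67.
dP/dQ = −2.359, so dQ/dP = 1/(−2.359) = -0.424.
ε = (dQ/dP)(P/Q) = (-0.424)(146.67/26).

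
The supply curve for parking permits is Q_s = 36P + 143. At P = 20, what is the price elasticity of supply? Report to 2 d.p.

At P = 20, Q_s = 863.
dQ_s/dP = 36.
ε_s = (dQ_s/dP)(P/Q_s) = (36)(20/863).

0.83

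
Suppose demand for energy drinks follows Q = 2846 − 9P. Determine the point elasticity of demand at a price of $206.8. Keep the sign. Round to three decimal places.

-1.890

At P = 206.8, Q = 984.800.
dQ/dP = −9.
ε = (dQ/dP)(P/Q) = (-9)(206.8/984.800).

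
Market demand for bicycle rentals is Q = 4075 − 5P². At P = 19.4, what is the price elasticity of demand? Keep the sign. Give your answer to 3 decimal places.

-1.716

At P = 19.4, Q = 2193.200.
dQ/dP = −10P = -194.
ε = (dQ/dP)(P/Q) = (-194)(19.4/2193.200).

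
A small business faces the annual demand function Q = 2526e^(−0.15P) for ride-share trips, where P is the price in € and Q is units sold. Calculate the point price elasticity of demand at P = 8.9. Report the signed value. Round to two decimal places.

At P = 8.9, Q = 664.738.
dQ/dP = −0.15·2526e^(−0.15P) = −0.15Q = -99.711.
ε = (dQ/dP)(P/Q) = (-99.711)(8.9/664.738).

-1.34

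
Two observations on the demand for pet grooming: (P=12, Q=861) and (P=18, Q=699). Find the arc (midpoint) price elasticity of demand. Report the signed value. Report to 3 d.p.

-0.519

ΔQ = 699 − 861 = -162; ΔP = 18 − 12 = 6.
Midpoints: P̄ = 15.00, Q̄ = 780.0.
ε = (ΔQ/ΔP)(P̄/Q̄) = (-162/6)(15.00/780.0).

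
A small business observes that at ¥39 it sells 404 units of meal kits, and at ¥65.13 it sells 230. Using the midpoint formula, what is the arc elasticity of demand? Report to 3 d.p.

-1.094

ΔQ = 230 − 404 = -174; ΔP = 65.13 − 39 = 26.13.
Midpoints: P̄ = 52.06, Q̄ = 317.0.
ε = (ΔQ/ΔP)(P̄/Q̄) = (-174/26.13)(52.06/317.0).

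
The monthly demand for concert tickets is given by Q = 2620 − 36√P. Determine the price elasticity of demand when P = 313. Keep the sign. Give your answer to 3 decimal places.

At P = 313, Q = 1983.095.
dQ/dP = −36/(2√P) = -1.017.
ε = (dQ/dP)(P/Q) = (-1.017)(313/1983.095).

-0.161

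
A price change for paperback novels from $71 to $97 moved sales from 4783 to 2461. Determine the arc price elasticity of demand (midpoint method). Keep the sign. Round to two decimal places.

ΔQ = 2461 − 4783 = -2322; ΔP = 97 − 71 = 26.
Midpoints: P̄ = 84.00, Q̄ = 3622.0.
ε = (ΔQ/ΔP)(P̄/Q̄) = (-2322/26)(84.00/3622.0).

-2.07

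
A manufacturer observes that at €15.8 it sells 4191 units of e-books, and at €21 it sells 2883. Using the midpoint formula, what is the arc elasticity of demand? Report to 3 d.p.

-1.309

ΔQ = 2883 − 4191 = -1308; ΔP = 21 − 15.8 = 5.2.
Midpoints: P̄ = 18.40, Q̄ = 3537.0.
ε = (ΔQ/ΔP)(P̄/Q̄) = (-1308/5.2)(18.40/3537.0).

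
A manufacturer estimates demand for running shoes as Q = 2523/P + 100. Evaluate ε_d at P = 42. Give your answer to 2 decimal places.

At P = 42, Q = 160.071.
dQ/dP = −2523/P² = -1.430.
ε = (dQ/dP)(P/Q) = (-1.430)(42/160.071).

-0.38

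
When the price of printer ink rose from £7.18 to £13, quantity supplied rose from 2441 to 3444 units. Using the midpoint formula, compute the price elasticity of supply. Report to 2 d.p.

0.59

ΔQ = 3444 − 2441 = 1003; ΔP = 13 − 7.18 = 5.82.
Midpoints: P̄ = 10.09, Q̄ = 2942.5.
ε_s = (ΔQ/ΔP)(P̄/Q̄) = (1003/5.82)(10.09/2942.5).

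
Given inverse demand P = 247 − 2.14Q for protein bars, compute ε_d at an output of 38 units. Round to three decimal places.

At Q = 38, P = 247 − 2.14(38) = 165.68.
dP/dQ = −2.14, so dQ/dP = 1/(−2.14) = -0.467.
ε = (dQ/dP)(P/Q) = (-0.467)(165.68/38).

-2.037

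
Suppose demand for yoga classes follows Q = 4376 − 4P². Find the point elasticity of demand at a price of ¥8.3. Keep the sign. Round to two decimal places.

-0.13

At P = 8.3, Q = 4100.440.
dQ/dP = −8P = -66.400.
ε = (dQ/dP)(P/Q) = (-66.400)(8.3/4100.440).
|ε| < 1, so demand is inelastic at this price.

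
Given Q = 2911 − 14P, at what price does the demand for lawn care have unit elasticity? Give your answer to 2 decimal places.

103.96

For linear demand Q = a − bP, ε = −bP/(a − bP). |ε| = 1 when bP = a − bP, i.e. P = a/(2b).
P = 2911/(2·14) = 2911/28 = 103.9643.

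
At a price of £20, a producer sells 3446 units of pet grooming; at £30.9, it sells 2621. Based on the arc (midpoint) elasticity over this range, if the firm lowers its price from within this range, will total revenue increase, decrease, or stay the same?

Arc ε = (-825/10.9)(25.45/3033.5) ≈ -0.635.
|ε| = 0.63 < 1, so demand is inelastic. A price cut therefore reduces total revenue.

decrease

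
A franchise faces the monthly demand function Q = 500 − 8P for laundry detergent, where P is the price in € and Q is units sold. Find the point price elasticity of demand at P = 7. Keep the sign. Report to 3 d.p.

-0.126

At P = 7, Q = 444.
dQ/dP = −8.
ε = (dQ/dP)(P/Q) = (-8)(7/444).
|ε| < 1, so demand is inelastic at this price.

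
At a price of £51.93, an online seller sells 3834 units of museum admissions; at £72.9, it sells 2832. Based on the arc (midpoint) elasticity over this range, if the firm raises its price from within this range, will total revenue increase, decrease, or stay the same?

Arc ε = (-1002/20.97)(62.42/3333.0) ≈ -0.895.
|ε| = 0.89 < 1, so demand is inelastic. A price rise therefore raises total revenue.

increase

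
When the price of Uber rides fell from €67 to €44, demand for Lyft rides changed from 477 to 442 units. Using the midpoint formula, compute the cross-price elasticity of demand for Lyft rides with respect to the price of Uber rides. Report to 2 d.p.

0.18

ΔQ_x = 442 − 477 = -35; ΔP_y = 44 − 67 = -23.
Midpoints: P̄_y = 55.50, Q̄_x = 459.5.
ε_xy = (ΔQ_x/ΔP_y)(P̄_y/Q̄_x) = (-35/-23)(55.50/459.5).
ε_xy > 0, so the goods are substitutes.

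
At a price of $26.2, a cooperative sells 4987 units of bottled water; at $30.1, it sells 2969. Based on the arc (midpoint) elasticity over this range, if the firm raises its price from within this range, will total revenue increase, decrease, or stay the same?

Arc ε = (-2018/3.9)(28.15/3978.0) ≈ -3.662.
|ε| = 3.66 > 1, so demand is elastic. A price rise therefore reduces total revenue.

decrease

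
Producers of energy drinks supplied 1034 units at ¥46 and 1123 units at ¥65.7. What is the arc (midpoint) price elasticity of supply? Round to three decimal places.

ΔQ = 1123 − 1034 = 89; ΔP = 65.7 − 46 = 19.7.
Midpoints: P̄ = 55.85, Q̄ = 1078.5.
ε_s = (ΔQ/ΔP)(P̄/Q̄) = (89/19.7)(55.85/1078.5).

0.234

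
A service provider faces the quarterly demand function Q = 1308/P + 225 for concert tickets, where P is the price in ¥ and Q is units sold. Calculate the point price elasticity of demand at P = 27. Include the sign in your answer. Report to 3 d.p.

At P = 27, Q = 273.444.
dQ/dP = −1308/P² = -1.794.
ε = (dQ/dP)(P/Q) = (-1.794)(27/273.444).

-0.177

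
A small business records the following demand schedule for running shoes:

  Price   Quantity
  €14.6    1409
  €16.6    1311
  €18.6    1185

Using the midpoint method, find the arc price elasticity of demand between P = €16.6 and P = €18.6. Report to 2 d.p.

At P = 16.6, Q = 1311; at P = 18.6, Q = 1185.
ΔQ = -126, ΔP = 2.0. Midpoints: P̄ = 17.60, Q̄ = 1248.0.
ε = (ΔQ/ΔP)(P̄/Q̄) = (-126/2.0)(17.60/1248.0).

-0.89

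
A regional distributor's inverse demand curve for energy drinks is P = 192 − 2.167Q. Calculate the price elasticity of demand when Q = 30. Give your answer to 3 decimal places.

-1.953

At Q = 30, P = 192 − 2.167(30) = 126.99.
dP/dQ = −2.167, so dQ/dP = 1/(−2.167) = -0.461.
ε = (dQ/dP)(P/Q) = (-0.461)(126.99/30).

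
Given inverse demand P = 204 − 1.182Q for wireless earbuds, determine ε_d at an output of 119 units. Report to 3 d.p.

-0.450

At Q = 119, P = 204 − 1.182(119) = 63.34.
dP/dQ = −1.182, so dQ/dP = 1/(−1.182) = -0.846.
ε = (dQ/dP)(P/Q) = (-0.846)(63.34/119).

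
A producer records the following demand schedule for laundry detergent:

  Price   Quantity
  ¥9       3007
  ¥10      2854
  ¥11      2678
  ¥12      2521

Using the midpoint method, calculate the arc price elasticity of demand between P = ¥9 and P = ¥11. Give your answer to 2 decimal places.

At P = 9, Q = 3007; at P = 11, Q = 2678.
ΔQ = -329, ΔP = 2. Midpoints: P̄ = 10.00, Q̄ = 2842.5.
ε = (ΔQ/ΔP)(P̄/Q̄) = (-329/2)(10.00/2842.5).

-0.58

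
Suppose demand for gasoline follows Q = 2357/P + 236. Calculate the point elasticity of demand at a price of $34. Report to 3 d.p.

At P = 34, Q = 305.324.
dQ/dP = −2357/P² = -2.039.
ε = (dQ/dP)(P/Q) = (-2.039)(34/305.324).

-0.227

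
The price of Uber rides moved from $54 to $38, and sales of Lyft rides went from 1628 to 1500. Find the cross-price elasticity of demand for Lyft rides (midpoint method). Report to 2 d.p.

0.24

ΔQ_x = 1500 − 1628 = -128; ΔP_y = 38 − 54 = -16.
Midpoints: P̄_y = 46.00, Q̄_x = 1564.0.
ε_xy = (ΔQ_x/ΔP_y)(P̄_y/Q̄_x) = (-128/-16)(46.00/1564.0).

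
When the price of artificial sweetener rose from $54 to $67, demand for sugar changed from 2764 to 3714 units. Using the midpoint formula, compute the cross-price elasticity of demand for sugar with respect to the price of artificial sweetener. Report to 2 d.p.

ΔQ_x = 3714 − 2764 = 950; ΔP_y = 67 − 54 = 13.
Midpoints: P̄_y = 60.50, Q̄_x = 3239.0.
ε_xy = (ΔQ_x/ΔP_y)(P̄_y/Q̄_x) = (950/13)(60.50/3239.0).
ε_xy > 0, so the goods are substitutes.

1.36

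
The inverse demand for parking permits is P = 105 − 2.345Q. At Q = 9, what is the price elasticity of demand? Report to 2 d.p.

At Q = 9, P = 105 − 2.345(9) = 83.89.
dP/dQ = −2.345, so dQ/dP = 1/(−2.345) = -0.426.
ε = (dQ/dP)(P/Q) = (-0.426)(83.89/9).

-3.98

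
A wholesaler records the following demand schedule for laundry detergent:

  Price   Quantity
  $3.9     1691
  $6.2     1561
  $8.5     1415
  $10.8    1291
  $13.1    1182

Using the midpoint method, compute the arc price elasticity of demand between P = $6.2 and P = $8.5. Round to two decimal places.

-0.31

At P = 6.2, Q = 1561; at P = 8.5, Q = 1415.
ΔQ = -146, ΔP = 2.3. Midpoints: P̄ = 7.35, Q̄ = 1488.0.
ε = (ΔQ/ΔP)(P̄/Q̄) = (-146/2.3)(7.35/1488.0).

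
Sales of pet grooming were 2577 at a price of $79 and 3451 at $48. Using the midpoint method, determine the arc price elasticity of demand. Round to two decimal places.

-0.59

ΔQ = 3451 − 2577 = 874; ΔP = 48 − 79 = -31.
Midpoints: P̄ = 63.50, Q̄ = 3014.0.
ε = (ΔQ/ΔP)(P̄/Q̄) = (874/-31)(63.50/3014.0).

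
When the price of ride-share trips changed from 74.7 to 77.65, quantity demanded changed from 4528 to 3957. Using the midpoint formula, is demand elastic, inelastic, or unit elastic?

elastic

Arc ε ≈ -3.475.
|ε| = 3.48 > 1.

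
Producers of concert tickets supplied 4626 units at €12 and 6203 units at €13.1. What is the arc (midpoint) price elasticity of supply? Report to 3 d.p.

3.323

ΔQ = 6203 − 4626 = 1577; ΔP = 13.1 − 12 = 1.1.
Midpoints: P̄ = 12.55, Q̄ = 5414.5.
ε_s = (ΔQ/ΔP)(P̄/Q̄) = (1577/1.1)(12.55/5414.5).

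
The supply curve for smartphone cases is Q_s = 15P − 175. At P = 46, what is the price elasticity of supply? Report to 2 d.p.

At P = 46, Q_s = 515.
dQ_s/dP = 15.
ε_s = (dQ_s/dP)(P/Q_s) = (15)(46/515).

1.34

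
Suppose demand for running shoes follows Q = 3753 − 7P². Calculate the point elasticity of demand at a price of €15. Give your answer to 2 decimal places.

-1.45

At P = 15, Q = 2178.
dQ/dP = −14P = -210.
ε = (dQ/dP)(P/Q) = (-210)(15/2178).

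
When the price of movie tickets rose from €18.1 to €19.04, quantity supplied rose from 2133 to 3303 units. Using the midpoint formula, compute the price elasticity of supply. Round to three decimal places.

ΔQ = 3303 − 2133 = 1170; ΔP = 19.04 − 18.1 = 0.94.
Midpoints: P̄ = 18.57, Q̄ = 2718.0.
ε_s = (ΔQ/ΔP)(P̄/Q̄) = (1170/0.94)(18.57/2718.0).

8.504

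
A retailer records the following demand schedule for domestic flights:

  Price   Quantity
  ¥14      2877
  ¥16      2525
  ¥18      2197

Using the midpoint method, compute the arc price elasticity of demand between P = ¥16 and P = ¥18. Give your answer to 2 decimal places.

At P = 16, Q = 2525; at P = 18, Q = 2197.
ΔQ = -328, ΔP = 2. Midpoints: P̄ = 17.00, Q̄ = 2361.0.
ε = (ΔQ/ΔP)(P̄/Q̄) = (-328/2)(17.00/2361.0).

-1.18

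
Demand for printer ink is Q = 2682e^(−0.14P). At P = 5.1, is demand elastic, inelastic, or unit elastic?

Q = 1313.326, dQ/dP = -183.866.
ε = (dQ/dP)(P/Q) ≈ -0.714.
|ε| = 0.71 < 1.

inelastic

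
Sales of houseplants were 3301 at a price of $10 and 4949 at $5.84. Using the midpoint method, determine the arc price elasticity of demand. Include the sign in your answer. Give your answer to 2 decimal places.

ΔQ = 4949 − 3301 = 1648; ΔP = 5.84 − 10 = -4.16.
Midpoints: P̄ = 7.92, Q̄ = 4125.0.
ε = (ΔQ/ΔP)(P̄/Q̄) = (1648/-4.16)(7.92/4125.0).

-0.76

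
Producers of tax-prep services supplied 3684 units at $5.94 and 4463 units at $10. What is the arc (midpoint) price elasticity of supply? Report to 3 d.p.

ΔQ = 4463 − 3684 = 779; ΔP = 10 − 5.94 = 4.06.
Midpoints: P̄ = 7.97, Q̄ = 4073.5.
ε_s = (ΔQ/ΔP)(P̄/Q̄) = (779/4.06)(7.97/4073.5).

0.375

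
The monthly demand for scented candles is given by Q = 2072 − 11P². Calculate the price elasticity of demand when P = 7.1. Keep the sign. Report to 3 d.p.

-0.731

At P = 7.1, Q = 1517.490.
dQ/dP = −22P = -156.200.
ε = (dQ/dP)(P/Q) = (-156.200)(7.1/1517.490).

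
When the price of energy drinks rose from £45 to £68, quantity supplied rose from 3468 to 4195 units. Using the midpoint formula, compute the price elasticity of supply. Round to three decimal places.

0.466

ΔQ = 4195 − 3468 = 727; ΔP = 68 − 45 = 23.
Midpoints: P̄ = 56.50, Q̄ = 3831.5.
ε_s = (ΔQ/ΔP)(P̄/Q̄) = (727/23)(56.50/3831.5).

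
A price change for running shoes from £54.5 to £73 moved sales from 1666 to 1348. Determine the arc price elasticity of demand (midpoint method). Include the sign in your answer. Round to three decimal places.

ΔQ = 1348 − 1666 = -318; ΔP = 73 − 54.5 = 18.5.
Midpoints: P̄ = 63.75, Q̄ = 1507.0.
ε = (ΔQ/ΔP)(P̄/Q̄) = (-318/18.5)(63.75/1507.0).

-0.727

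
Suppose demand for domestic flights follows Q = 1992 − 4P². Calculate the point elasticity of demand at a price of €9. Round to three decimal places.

-0.388

At P = 9, Q = 1668.
dQ/dP = −8P = -72.
ε = (dQ/dP)(P/Q) = (-72)(9/1668).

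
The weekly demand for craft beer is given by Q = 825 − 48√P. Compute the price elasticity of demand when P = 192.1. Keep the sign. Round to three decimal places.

-2.083

At P = 192.1, Q = 159.719.
dQ/dP = −48/(2√P) = -1.732.
ε = (dQ/dP)(P/Q) = (-1.732)(192.1/159.719).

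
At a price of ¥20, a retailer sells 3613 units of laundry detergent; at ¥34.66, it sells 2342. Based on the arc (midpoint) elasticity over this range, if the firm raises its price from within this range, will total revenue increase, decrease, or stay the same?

Arc ε = (-1271/14.66)(27.33/2977.5) ≈ -0.796.
|ε| = 0.80 < 1, so demand is inelastic. A price rise therefore raises total revenue.

increase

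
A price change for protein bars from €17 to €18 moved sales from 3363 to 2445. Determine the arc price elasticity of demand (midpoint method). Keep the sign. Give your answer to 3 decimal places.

-5.532

ΔQ = 2445 − 3363 = -918; ΔP = 18 − 17 = 1.
Midpoints: P̄ = 17.50, Q̄ = 2904.0.
ε = (ΔQ/ΔP)(P̄/Q̄) = (-918/1)(17.50/2904.0).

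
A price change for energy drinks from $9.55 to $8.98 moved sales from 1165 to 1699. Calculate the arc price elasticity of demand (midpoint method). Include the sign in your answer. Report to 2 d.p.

-6.06

ΔQ = 1699 − 1165 = 534; ΔP = 8.98 − 9.55 = -0.57.
Midpoints: P̄ = 9.27, Q̄ = 1432.0.
ε = (ΔQ/ΔP)(P̄/Q̄) = (534/-0.57)(9.27/1432.0).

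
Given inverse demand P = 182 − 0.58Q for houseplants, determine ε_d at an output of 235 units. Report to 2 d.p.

-0.34

At Q = 235, P = 182 − 0.58(235) = 45.70.
dP/dQ = −0.58, so dQ/dP = 1/(−0.58) = -1.724.
ε = (dQ/dP)(P/Q) = (-1.724)(45.70/235).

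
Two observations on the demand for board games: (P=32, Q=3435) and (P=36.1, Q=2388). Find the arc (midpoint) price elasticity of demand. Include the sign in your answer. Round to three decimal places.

-2.987

ΔQ = 2388 − 3435 = -1047; ΔP = 36.1 − 32 = 4.1.
Midpoints: P̄ = 34.05, Q̄ = 2911.5.
ε = (ΔQ/ΔP)(P̄/Q̄) = (-1047/4.1)(34.05/2911.5).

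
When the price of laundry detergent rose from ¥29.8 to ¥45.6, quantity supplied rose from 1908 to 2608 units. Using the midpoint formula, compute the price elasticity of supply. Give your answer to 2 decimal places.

0.74

ΔQ = 2608 − 1908 = 700; ΔP = 45.6 − 29.8 = 15.8.
Midpoints: P̄ = 37.70, Q̄ = 2258.0.
ε_s = (ΔQ/ΔP)(P̄/Q̄) = (700/15.8)(37.70/2258.0).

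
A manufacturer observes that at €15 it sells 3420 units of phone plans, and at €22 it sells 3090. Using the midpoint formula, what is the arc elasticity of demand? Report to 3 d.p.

-0.268

ΔQ = 3090 − 3420 = -330; ΔP = 22 − 15 = 7.
Midpoints: P̄ = 18.50, Q̄ = 3255.0.
ε = (ΔQ/ΔP)(P̄/Q̄) = (-330/7)(18.50/3255.0).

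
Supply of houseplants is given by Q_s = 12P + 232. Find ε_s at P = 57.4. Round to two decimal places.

At P = 57.4, Q_s = 920.80.
dQ_s/dP = 12.
ε_s = (dQ_s/dP)(P/Q_s) = (12)(57.4/920.80).

0.75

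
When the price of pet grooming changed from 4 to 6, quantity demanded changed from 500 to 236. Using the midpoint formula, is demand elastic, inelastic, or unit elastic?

Arc ε ≈ -1.793.
|ε| = 1.79 > 1.

elastic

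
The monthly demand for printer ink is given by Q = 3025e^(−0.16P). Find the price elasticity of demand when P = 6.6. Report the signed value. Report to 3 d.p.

-1.056

At P = 6.6, Q = 1052.229.
dQ/dP = −0.16·3025e^(−0.16P) = −0.16Q = -168.357.
ε = (dQ/dP)(P/Q) = (-168.357)(6.6/1052.229).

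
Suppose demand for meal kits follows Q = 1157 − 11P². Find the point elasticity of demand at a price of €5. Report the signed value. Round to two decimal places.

-0.62

At P = 5, Q = 882.
dQ/dP = −22P = -110.
ε = (dQ/dP)(P/Q) = (-110)(5/882).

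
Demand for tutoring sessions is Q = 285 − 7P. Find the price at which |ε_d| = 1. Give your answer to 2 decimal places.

20.36

For linear demand Q = a − bP, ε = −bP/(a − bP). |ε| = 1 when bP = a − bP, i.e. P = a/(2b).
P = 285/(2·7) = 285/14 = 20.3571.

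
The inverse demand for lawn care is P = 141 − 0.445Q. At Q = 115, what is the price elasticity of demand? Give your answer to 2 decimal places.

At Q = 115, P = 141 − 0.445(115) = 89.82.
dP/dQ = −0.445, so dQ/dP = 1/(−0.445) = -2.247.
ε = (dQ/dP)(P/Q) = (-2.247)(89.82/115).

-1.76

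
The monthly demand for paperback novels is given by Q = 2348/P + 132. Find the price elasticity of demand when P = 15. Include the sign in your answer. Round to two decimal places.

At P = 15, Q = 288.533.
dQ/dP = −2348/P² = -10.436.
ε = (dQ/dP)(P/Q) = (-10.436)(15/288.533).
|ε| < 1, so demand is inelastic at this price.

-0.54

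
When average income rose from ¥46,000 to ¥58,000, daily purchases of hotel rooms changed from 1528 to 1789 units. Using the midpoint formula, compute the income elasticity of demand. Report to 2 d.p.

0.68

ΔQ = 261, ΔI = 12000. Midpoints: Ī = 52,000, Q̄ = 1658.5.
ε_I = (ΔQ/ΔI)(Ī/Q̄) = (261/12000)(52000/1658.5).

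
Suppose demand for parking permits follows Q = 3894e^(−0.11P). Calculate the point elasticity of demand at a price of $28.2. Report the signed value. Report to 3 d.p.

At P = 28.2, Q = 175.071.
dQ/dP = −0.11·3894e^(−0.11P) = −0.11Q = -19.258.
ε = (dQ/dP)(P/Q) = (-19.258)(28.2/175.071).

-3.102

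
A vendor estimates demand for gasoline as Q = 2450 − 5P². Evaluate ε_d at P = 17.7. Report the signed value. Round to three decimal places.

At P = 17.7, Q = 883.550.
dQ/dP = −10P = -177.
ε = (dQ/dP)(P/Q) = (-177)(17.7/883.550).
|ε| > 1, so demand is elastic at this price.

-3.546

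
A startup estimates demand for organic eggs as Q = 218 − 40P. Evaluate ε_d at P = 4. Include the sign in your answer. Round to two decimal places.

At P = 4, Q = 58.
dQ/dP = −40.
ε = (dQ/dP)(P/Q) = (-40)(4/58).

-2.76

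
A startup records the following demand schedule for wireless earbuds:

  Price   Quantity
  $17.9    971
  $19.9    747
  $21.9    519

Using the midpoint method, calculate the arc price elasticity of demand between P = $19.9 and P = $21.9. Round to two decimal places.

-3.76

At P = 19.9, Q = 747; at P = 21.9, Q = 519.
ΔQ = -228, ΔP = 2.0. Midpoints: P̄ = 20.90, Q̄ = 633.0.
ε = (ΔQ/ΔP)(P̄/Q̄) = (-228/2.0)(20.90/633.0).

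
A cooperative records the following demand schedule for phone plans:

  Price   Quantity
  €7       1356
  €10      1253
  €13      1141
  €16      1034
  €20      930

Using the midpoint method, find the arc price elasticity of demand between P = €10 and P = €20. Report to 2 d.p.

-0.44

At P = 10, Q = 1253; at P = 20, Q = 930.
ΔQ = -323, ΔP = 10. Midpoints: P̄ = 15.00, Q̄ = 1091.5.
ε = (ΔQ/ΔP)(P̄/Q̄) = (-323/10)(15.00/1091.5).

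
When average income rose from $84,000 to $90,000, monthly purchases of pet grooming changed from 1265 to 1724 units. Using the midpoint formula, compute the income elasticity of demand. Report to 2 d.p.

ΔQ = 459, ΔI = 6000. Midpoints: Ī = 87,000, Q̄ = 1494.5.
ε_I = (ΔQ/ΔI)(Ī/Q̄) = (459/6000)(87000/1494.5).

4.45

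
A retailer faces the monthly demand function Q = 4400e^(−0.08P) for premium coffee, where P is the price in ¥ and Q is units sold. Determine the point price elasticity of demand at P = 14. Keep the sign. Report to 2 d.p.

At P = 14, Q = 1435.631.
dQ/dP = −0.08·4400e^(−0.08P) = −0.08Q = -114.850.
ε = (dQ/dP)(P/Q) = (-114.850)(14/1435.631).

-1.12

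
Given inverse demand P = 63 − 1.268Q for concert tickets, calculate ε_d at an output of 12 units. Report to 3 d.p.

At Q = 12, P = 63 − 1.268(12) = 47.78.
dP/dQ = −1.268, so dQ/dP = 1/(−1.268) = -0.789.
ε = (dQ/dP)(P/Q) = (-0.789)(47.78/12).

-3.140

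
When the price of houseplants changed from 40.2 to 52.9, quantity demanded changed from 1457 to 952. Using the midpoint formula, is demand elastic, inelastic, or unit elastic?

Arc ε ≈ -1.537.
|ε| = 1.54 > 1.

elastic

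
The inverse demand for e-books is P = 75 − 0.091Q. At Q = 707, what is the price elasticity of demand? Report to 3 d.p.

At Q = 707, P = 75 − 0.091(707) = 10.66.
dP/dQ = −0.091, so dQ/dP = 1/(−0.091) = -10.989.
ε = (dQ/dP)(P/Q) = (-10.989)(10.66/707).

-0.166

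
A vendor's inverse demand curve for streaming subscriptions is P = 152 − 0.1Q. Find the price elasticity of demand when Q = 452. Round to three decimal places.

-2.363

At Q = 452, P = 152 − 0.1(452) = 106.80.
dP/dQ = −0.1, so dQ/dP = 1/(−0.1) = -10.000.
ε = (dQ/dP)(P/Q) = (-10.000)(106.80/452).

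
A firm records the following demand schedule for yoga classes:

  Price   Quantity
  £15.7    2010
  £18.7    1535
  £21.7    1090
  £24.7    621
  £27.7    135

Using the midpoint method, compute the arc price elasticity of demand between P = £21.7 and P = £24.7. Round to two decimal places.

-4.24

At P = 21.7, Q = 1090; at P = 24.7, Q = 621.
ΔQ = -469, ΔP = 3.0. Midpoints: P̄ = 23.20, Q̄ = 855.5.
ε = (ΔQ/ΔP)(P̄/Q̄) = (-469/3.0)(23.20/855.5).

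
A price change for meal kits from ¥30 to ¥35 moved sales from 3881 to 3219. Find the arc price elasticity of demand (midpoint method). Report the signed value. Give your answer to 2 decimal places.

-1.21

ΔQ = 3219 − 3881 = -662; ΔP = 35 − 30 = 5.
Midpoints: P̄ = 32.50, Q̄ = 3550.0.
ε = (ΔQ/ΔP)(P̄/Q̄) = (-662/5)(32.50/3550.0).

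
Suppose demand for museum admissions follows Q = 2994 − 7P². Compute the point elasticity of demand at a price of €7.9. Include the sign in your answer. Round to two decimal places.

-0.34

At P = 7.9, Q = 2557.130.
dQ/dP = −14P = -110.600.
ε = (dQ/dP)(P/Q) = (-110.600)(7.9/2557.130).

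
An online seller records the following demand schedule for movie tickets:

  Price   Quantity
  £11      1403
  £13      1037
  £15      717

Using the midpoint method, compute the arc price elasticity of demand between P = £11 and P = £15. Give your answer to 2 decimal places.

-2.10

At P = 11, Q = 1403; at P = 15, Q = 717.
ΔQ = -686, ΔP = 4. Midpoints: P̄ = 13.00, Q̄ = 1060.0.
ε = (ΔQ/ΔP)(P̄/Q̄) = (-686/4)(13.00/1060.0).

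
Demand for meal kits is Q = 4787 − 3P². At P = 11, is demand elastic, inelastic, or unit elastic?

inelastic

Q = 4424, dQ/dP = -66.
ε = (dQ/dP)(P/Q) ≈ -0.164.
|ε| = 0.16 < 1.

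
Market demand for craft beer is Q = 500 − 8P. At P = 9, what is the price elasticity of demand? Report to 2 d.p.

-0.17

At P = 9, Q = 428.
dQ/dP = −8.
ε = (dQ/dP)(P/Q) = (-8)(9/428).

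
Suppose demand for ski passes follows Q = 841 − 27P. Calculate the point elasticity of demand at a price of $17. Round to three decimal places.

-1.202

At P = 17, Q = 382.
dQ/dP = −27.
ε = (dQ/dP)(P/Q) = (-27)(17/382).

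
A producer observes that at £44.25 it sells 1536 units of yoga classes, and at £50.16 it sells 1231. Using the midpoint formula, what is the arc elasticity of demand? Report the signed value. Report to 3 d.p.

-1.761

ΔQ = 1231 − 1536 = -305; ΔP = 50.16 − 44.25 = 5.91.
Midpoints: P̄ = 47.20, Q̄ = 1383.5.
ε = (ΔQ/ΔP)(P̄/Q̄) = (-305/5.91)(47.20/1383.5).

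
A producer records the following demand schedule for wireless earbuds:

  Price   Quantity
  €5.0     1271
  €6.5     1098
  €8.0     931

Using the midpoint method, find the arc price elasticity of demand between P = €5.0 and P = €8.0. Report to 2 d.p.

-0.67

At P = 5.0, Q = 1271; at P = 8.0, Q = 931.
ΔQ = -340, ΔP = 3.0. Midpoints: P̄ = 6.50, Q̄ = 1101.0.
ε = (ΔQ/ΔP)(P̄/Q̄) = (-340/3.0)(6.50/1101.0).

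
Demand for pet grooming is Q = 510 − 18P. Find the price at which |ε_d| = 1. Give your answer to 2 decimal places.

14.17

For linear demand Q = a − bP, ε = −bP/(a − bP). |ε| = 1 when bP = a − bP, i.e. P = a/(2b).
P = 510/(2·18) = 510/36 = 14.1667.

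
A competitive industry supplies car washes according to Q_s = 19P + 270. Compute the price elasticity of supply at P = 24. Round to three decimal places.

At P = 24, Q_s = 726.
dQ_s/dP = 19.
ε_s = (dQ_s/dP)(P/Q_s) = (19)(24/726).

0.628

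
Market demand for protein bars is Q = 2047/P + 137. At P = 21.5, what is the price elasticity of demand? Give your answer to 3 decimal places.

At P = 21.5, Q = 232.209.
dQ/dP = −2047/P² = -4.428.
ε = (dQ/dP)(P/Q) = (-4.428)(21.5/232.209).

-0.410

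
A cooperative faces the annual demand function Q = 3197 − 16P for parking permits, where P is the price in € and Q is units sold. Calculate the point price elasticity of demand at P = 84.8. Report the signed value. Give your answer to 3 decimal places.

At P = 84.8, Q = 1840.200.
dQ/dP = −16.
ε = (dQ/dP)(P/Q) = (-16)(84.8/1840.200).

-0.737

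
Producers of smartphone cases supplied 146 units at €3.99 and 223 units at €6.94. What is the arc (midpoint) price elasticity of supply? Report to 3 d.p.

ΔQ = 223 − 146 = 77; ΔP = 6.94 − 3.99 = 2.95.
Midpoints: P̄ = 5.46, Q̄ = 184.5.
ε_s = (ΔQ/ΔP)(P̄/Q̄) = (77/2.95)(5.46/184.5).

0.773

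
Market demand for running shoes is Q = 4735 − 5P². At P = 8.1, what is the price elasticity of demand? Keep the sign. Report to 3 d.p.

At P = 8.1, Q = 4406.950.
dQ/dP = −10P = -81.
ε = (dQ/dP)(P/Q) = (-81)(8.1/4406.950).

-0.149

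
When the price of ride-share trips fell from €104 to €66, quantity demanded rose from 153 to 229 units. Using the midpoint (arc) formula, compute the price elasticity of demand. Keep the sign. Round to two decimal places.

-0.89

ΔQ = 229 − 153 = 76; ΔP = 66 − 104 = -38.
Midpoints: P̄ = 85.00, Q̄ = 191.0.
ε = (ΔQ/ΔP)(P̄/Q̄) = (76/-38)(85.00/191.0).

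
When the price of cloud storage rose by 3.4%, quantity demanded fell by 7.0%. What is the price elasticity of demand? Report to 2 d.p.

-2.06

ε = %ΔQ / %ΔP = (-7.0)/(3.4) = -2.059.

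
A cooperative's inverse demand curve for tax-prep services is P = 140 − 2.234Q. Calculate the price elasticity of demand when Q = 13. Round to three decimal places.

-3.821

At Q = 13, P = 140 − 2.234(13) = 110.96.
dP/dQ = −2.234, so dQ/dP = 1/(−2.234) = -0.448.
ε = (dQ/dP)(P/Q) = (-0.448)(110.96/13).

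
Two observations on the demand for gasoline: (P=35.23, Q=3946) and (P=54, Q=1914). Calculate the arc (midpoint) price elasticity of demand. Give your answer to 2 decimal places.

ΔQ = 1914 − 3946 = -2032; ΔP = 54 − 35.23 = 18.77.
Midpoints: P̄ = 44.61, Q̄ = 2930.0.
ε = (ΔQ/ΔP)(P̄/Q̄) = (-2032/18.77)(44.61/2930.0).

-1.65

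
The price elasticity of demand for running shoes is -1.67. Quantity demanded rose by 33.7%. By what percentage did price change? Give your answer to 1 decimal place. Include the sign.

-20.2%

%ΔP ≈ %ΔQ / ε = (33.7%)/(-1.67) = -20.18%.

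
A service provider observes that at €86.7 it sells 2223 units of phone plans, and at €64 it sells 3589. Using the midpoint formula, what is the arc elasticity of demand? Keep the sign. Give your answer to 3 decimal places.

-1.560

ΔQ = 3589 − 2223 = 1366; ΔP = 64 − 86.7 = -22.7.
Midpoints: P̄ = 75.35, Q̄ = 2906.0.
ε = (ΔQ/ΔP)(P̄/Q̄) = (1366/-22.7)(75.35/2906.0).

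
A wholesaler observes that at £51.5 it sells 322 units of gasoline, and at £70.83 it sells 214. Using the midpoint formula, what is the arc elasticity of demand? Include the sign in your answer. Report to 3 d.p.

ΔQ = 214 − 322 = -108; ΔP = 70.83 − 51.5 = 19.33.
Midpoints: P̄ = 61.16, Q̄ = 268.0.
ε = (ΔQ/ΔP)(P̄/Q̄) = (-108/19.33)(61.16/268.0).

-1.275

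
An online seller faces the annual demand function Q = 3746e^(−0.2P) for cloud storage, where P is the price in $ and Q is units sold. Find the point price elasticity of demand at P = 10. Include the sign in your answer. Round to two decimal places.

-2.00

At P = 10, Q = 506.966.
dQ/dP = −0.2·3746e^(−0.2P) = −0.2Q = -101.393.
ε = (dQ/dP)(P/Q) = (-101.393)(10/506.966).
|ε| > 1, so demand is elastic at this price.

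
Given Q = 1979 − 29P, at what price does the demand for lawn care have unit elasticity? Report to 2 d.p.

34.12

For linear demand Q = a − bP, ε = −bP/(a − bP). |ε| = 1 when bP = a − bP, i.e. P = a/(2b).
P = 1979/(2·29) = 1979/58 = 34.1207.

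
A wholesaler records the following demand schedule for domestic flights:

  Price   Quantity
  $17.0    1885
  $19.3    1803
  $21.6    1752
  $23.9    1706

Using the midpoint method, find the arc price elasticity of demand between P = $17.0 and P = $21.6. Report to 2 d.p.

-0.31

At P = 17.0, Q = 1885; at P = 21.6, Q = 1752.
ΔQ = -133, ΔP = 4.6. Midpoints: P̄ = 19.30, Q̄ = 1818.5.
ε = (ΔQ/ΔP)(P̄/Q̄) = (-133/4.6)(19.30/1818.5).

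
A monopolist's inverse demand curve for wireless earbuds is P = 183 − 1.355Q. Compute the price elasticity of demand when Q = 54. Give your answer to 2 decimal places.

At Q = 54, P = 183 − 1.355(54) = 109.83.
dP/dQ = −1.355, so dQ/dP = 1/(−1.355) = -0.738.
ε = (dQ/dP)(P/Q) = (-0.738)(109.83/54).

-1.50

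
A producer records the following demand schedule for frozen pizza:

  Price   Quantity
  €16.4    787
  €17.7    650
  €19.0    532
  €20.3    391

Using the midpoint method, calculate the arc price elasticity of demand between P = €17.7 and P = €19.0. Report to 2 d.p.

-2.82

At P = 17.7, Q = 650; at P = 19.0, Q = 532.
ΔQ = -118, ΔP = 1.3. Midpoints: P̄ = 18.35, Q̄ = 591.0.
ε = (ΔQ/ΔP)(P̄/Q̄) = (-118/1.3)(18.35/591.0).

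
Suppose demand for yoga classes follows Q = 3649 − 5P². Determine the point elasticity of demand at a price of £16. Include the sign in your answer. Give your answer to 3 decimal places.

At P = 16, Q = 2369.
dQ/dP = −10P = -160.
ε = (dQ/dP)(P/Q) = (-160)(16/2369).

-1.081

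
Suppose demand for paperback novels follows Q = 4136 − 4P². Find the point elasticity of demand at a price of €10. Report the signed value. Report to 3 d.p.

At P = 10, Q = 3736.
dQ/dP = −8P = -80.
ε = (dQ/dP)(P/Q) = (-80)(10/3736).
|ε| < 1, so demand is inelastic at this price.

-0.214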